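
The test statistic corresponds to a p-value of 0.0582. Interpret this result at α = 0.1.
Since p = 0.0582 < α = 0.1, reject H₀.
There is sufficient evidence to reject the null hypothesis; the result is statistically significant at the 0.1 level.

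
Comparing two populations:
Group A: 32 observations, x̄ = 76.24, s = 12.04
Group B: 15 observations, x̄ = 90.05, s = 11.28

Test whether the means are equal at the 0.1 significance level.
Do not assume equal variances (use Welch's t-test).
Welch's two-sample t-test:
H₀: μ₁ = μ₂
H₁: μ₁ ≠ μ₂
s₁²/n₁ = 12.04²/32 = 4.5300,  s₂²/n₂ = 11.28²/15 = 8.4826
SE = √(s₁²/n₁ + s₂²/n₂) = √(4.5300 + 8.4826) = 3.6073
df (Welch-Satterthwaite) = (s₁²/n₁ + s₂²/n₂)² / [(s₁²/n₁)²/(n₁-1) + (s₂²/n₂)²/(n₂-1)] ≈ 29.19
t = (x̄₁ - x̄₂) / SE = (76.24 - 90.05) / 3.6073 = -13.81 / 3.6073 = -3.828
p-value = 0.0006

Since p-value < α = 0.1, we reject H₀.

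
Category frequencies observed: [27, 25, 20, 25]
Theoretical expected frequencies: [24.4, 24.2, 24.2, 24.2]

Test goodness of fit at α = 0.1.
Chi-square goodness of fit test:
H₀: observed counts match expected distribution
H₁: observed counts differ from expected distribution
df = k - 1 = 3
χ² = Σ(O - E)²/E
   = (27 - 24.4)²/24.4 + (25 - 24.2)²/24.2 + (20 - 24.2)²/24.2 + (25 - 24.2)²/24.2
   = 0.277 + 0.026 + 0.729 + 0.026
   = 1.06
p-value = 0.7870

Since p-value > α = 0.1, we fail to reject H₀.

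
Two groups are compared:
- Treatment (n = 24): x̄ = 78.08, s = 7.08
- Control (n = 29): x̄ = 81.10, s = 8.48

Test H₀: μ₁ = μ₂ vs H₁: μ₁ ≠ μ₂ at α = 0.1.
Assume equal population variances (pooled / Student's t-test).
Student's two-sample t-test (equal variances):
H₀: μ₁ = μ₂
H₁: μ₁ ≠ μ₂
df = n₁ + n₂ - 2 = 51
Pooled variance s_p² = [(n₁-1)s₁² + (n₂-1)s₂²] / (n₁ + n₂ - 2) = [(23)(7.08²) + (28)(8.48²)] / 51 = 62.0862
SE = √(s_p²(1/n₁ + 1/n₂)) = √(62.0862 × (1/24 + 1/29)) = 2.1744
t = (x̄₁ - x̄₂) / SE = (78.08 - 81.10) / 2.1744 = -3.02 / 2.1744 = -1.389
p-value = 0.1709

Since p-value > α = 0.1, we fail to reject H₀.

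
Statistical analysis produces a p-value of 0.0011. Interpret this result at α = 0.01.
Since p = 0.0011 < α = 0.01, reject H₀.
There is sufficient evidence to reject the null hypothesis; the result is statistically significant at the 0.01 level.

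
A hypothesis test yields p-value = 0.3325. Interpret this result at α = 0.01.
Since p = 0.3325 > α = 0.01, fail to reject H₀.
There is insufficient evidence to reject the null hypothesis; the result is not statistically significant at the 0.01 level.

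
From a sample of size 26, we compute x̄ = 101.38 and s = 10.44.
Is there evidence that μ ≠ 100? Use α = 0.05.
One-sample t-test:
H₀: μ = 100
H₁: μ ≠ 100
df = n - 1 = 25
t = (x̄ - μ₀) / (s/√n) = (101.38 - 100) / (10.44/√26) = 0.674
p-value = 0.5065

Since p-value > α = 0.05, we fail to reject H₀.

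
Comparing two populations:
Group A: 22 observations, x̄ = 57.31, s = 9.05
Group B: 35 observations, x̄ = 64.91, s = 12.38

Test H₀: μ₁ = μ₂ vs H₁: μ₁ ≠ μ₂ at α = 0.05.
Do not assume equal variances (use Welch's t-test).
Welch's two-sample t-test:
H₀: μ₁ = μ₂
H₁: μ₁ ≠ μ₂
s₁²/n₁ = 9.05²/22 = 3.7228,  s₂²/n₂ = 12.38²/35 = 4.3790
SE = √(s₁²/n₁ + s₂²/n₂) = √(3.7228 + 4.3790) = 2.8464
df (Welch-Satterthwaite) = (s₁²/n₁ + s₂²/n₂)² / [(s₁²/n₁)²/(n₁-1) + (s₂²/n₂)²/(n₂-1)] ≈ 53.63
t = (x̄₁ - x̄₂) / SE = (57.31 - 64.91) / 2.8464 = -7.60 / 2.8464 = -2.670
p-value = 0.0100

Since p-value < α = 0.05, we reject H₀.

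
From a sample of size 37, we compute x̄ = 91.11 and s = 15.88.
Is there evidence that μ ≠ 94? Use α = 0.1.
One-sample t-test:
H₀: μ = 94
H₁: μ ≠ 94
df = n - 1 = 36
t = (x̄ - μ₀) / (s/√n) = (91.11 - 94) / (15.88/√37) = -1.107
p-value = 0.2756

Since p-value > α = 0.1, we fail to reject H₀.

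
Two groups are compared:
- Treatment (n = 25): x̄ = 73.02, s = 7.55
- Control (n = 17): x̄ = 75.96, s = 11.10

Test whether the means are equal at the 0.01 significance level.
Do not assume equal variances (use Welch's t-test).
Welch's two-sample t-test:
H₀: μ₁ = μ₂
H₁: μ₁ ≠ μ₂
s₁²/n₁ = 7.55²/25 = 2.2801,  s₂²/n₂ = 11.10²/17 = 7.2476
SE = √(s₁²/n₁ + s₂²/n₂) = √(2.2801 + 7.2476) = 3.0867
df (Welch-Satterthwaite) = (s₁²/n₁ + s₂²/n₂)² / [(s₁²/n₁)²/(n₁-1) + (s₂²/n₂)²/(n₂-1)] ≈ 25.94
t = (x̄₁ - x̄₂) / SE = (73.02 - 75.96) / 3.0867 = -2.94 / 3.0867 = -0.952
p-value = 0.3496

Since p-value > α = 0.01, we fail to reject H₀.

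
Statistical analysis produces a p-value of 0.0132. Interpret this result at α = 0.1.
Since p = 0.0132 < α = 0.1, reject H₀.
There is sufficient evidence to reject the null hypothesis; the result is statistically significant at the 0.1 level.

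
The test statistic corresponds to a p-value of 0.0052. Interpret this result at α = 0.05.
Since p = 0.0052 < α = 0.05, reject H₀.
There is sufficient evidence to reject the null hypothesis; the result is statistically significant at the 0.05 level.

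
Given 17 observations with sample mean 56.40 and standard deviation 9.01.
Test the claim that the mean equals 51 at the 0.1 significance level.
One-sample t-test:
H₀: μ = 51
H₁: μ ≠ 51
df = n - 1 = 16
t = (x̄ - μ₀) / (s/√n) = (56.40 - 51) / (9.01/√17) = 2.471
p-value = 0.0251

Since p-value < α = 0.1, we reject H₀.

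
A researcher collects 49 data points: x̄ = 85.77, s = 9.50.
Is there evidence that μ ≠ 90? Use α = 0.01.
One-sample t-test:
H₀: μ = 90
H₁: μ ≠ 90
df = n - 1 = 48
t = (x̄ - μ₀) / (s/√n) = (85.77 - 90) / (9.50/√49) = -3.117
p-value = 0.0031

Since p-value < α = 0.01, we reject H₀.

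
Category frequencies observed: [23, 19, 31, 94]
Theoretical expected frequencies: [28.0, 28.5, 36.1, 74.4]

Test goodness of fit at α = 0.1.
Chi-square goodness of fit test:
H₀: observed counts match expected distribution
H₁: observed counts differ from expected distribution
df = k - 1 = 3
χ² = Σ(O - E)²/E
   = (23 - 28.0)²/28.0 + (19 - 28.5)²/28.5 + (31 - 36.1)²/36.1 + (94 - 74.4)²/74.4
   = 0.893 + 3.167 + 0.720 + 5.163
   = 9.94
p-value = 0.0191

Since p-value < α = 0.1, we reject H₀.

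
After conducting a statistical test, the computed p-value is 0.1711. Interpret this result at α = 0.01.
Since p = 0.1711 > α = 0.01, fail to reject H₀.
There is insufficient evidence to reject the null hypothesis; the result is not statistically significant at the 0.01 level.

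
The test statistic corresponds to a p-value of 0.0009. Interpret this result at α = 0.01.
Since p = 0.0009 < α = 0.01, reject H₀.
There is sufficient evidence to reject the null hypothesis; the result is statistically significant at the 0.01 level.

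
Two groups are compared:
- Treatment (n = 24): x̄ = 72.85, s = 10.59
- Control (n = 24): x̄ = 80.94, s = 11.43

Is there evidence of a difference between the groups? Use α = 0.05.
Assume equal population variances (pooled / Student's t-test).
Student's two-sample t-test (equal variances):
H₀: μ₁ = μ₂
H₁: μ₁ ≠ μ₂
df = n₁ + n₂ - 2 = 46
Pooled variance s_p² = [(n₁-1)s₁² + (n₂-1)s₂²] / (n₁ + n₂ - 2) = [(23)(10.59²) + (23)(11.43²)] / 46 = 121.3965
SE = √(s_p²(1/n₁ + 1/n₂)) = √(121.3965 × (1/24 + 1/24)) = 3.1806
t = (x̄₁ - x̄₂) / SE = (72.85 - 80.94) / 3.1806 = -8.09 / 3.1806 = -2.544
p-value = 0.0144

Since p-value < α = 0.05, we reject H₀.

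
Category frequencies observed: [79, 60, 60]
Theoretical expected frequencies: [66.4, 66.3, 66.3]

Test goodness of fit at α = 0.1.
Chi-square goodness of fit test:
H₀: observed counts match expected distribution
H₁: observed counts differ from expected distribution
df = k - 1 = 2
χ² = Σ(O - E)²/E
   = (79 - 66.4)²/66.4 + (60 - 66.3)²/66.3 + (60 - 66.3)²/66.3
   = 2.391 + 0.599 + 0.599
   = 3.59
p-value = 0.1663

Since p-value > α = 0.1, we fail to reject H₀.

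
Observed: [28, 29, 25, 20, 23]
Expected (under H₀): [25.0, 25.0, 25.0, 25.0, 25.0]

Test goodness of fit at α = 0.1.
Chi-square goodness of fit test:
H₀: observed counts match expected distribution
H₁: observed counts differ from expected distribution
df = k - 1 = 4
χ² = Σ(O - E)²/E
   = (28 - 25.0)²/25.0 + (29 - 25.0)²/25.0 + (25 - 25.0)²/25.0 + (20 - 25.0)²/25.0 + (23 - 25.0)²/25.0
   = 0.360 + 0.640 + 0.000 + 1.000 + 0.160
   = 2.16
p-value = 0.7064

Since p-value > α = 0.1, we fail to reject H₀.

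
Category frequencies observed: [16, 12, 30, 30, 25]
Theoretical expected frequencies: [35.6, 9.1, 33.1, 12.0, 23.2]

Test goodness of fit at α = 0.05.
Chi-square goodness of fit test:
H₀: observed counts match expected distribution
H₁: observed counts differ from expected distribution
df = k - 1 = 4
χ² = Σ(O - E)²/E
   = (16 - 35.6)²/35.6 + (12 - 9.1)²/9.1 + (30 - 33.1)²/33.1 + (30 - 12.0)²/12.0 + (25 - 23.2)²/23.2
   = 10.791 + 0.924 + 0.290 + 27.000 + 0.140
   = 39.15
p-value < 0.0001

Since p-value < α = 0.05, we reject H₀.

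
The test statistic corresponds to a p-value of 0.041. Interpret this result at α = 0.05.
Since p = 0.041 < α = 0.05, reject H₀.
There is sufficient evidence to reject the null hypothesis; the result is statistically significant at the 0.05 level.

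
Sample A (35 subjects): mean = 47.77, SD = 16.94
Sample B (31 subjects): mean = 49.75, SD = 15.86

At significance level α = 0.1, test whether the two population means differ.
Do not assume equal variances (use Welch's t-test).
Welch's two-sample t-test:
H₀: μ₁ = μ₂
H₁: μ₁ ≠ μ₂
s₁²/n₁ = 16.94²/35 = 8.1990,  s₂²/n₂ = 15.86²/31 = 8.1142
SE = √(s₁²/n₁ + s₂²/n₂) = √(8.1990 + 8.1142) = 4.0390
df (Welch-Satterthwaite) = (s₁²/n₁ + s₂²/n₂)² / [(s₁²/n₁)²/(n₁-1) + (s₂²/n₂)²/(n₂-1)] ≈ 63.79
t = (x̄₁ - x̄₂) / SE = (47.77 - 49.75) / 4.0390 = -1.98 / 4.0390 = -0.490
p-value = 0.6257

Since p-value > α = 0.1, we fail to reject H₀.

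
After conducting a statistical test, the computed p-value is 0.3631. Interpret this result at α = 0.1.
Since p = 0.3631 > α = 0.1, fail to reject H₀.
There is insufficient evidence to reject the null hypothesis; the result is not statistically significant at the 0.1 level.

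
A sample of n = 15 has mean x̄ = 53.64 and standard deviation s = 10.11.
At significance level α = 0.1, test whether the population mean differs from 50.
One-sample t-test:
H₀: μ = 50
H₁: μ ≠ 50
df = n - 1 = 14
t = (x̄ - μ₀) / (s/√n) = (53.64 - 50) / (10.11/√15) = 1.394
p-value = 0.1849

Since p-value > α = 0.1, we fail to reject H₀.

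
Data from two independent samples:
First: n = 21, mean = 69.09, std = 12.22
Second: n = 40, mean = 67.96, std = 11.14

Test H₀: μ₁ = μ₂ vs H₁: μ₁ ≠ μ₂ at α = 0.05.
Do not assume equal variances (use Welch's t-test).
Welch's two-sample t-test:
H₀: μ₁ = μ₂
H₁: μ₁ ≠ μ₂
s₁²/n₁ = 12.22²/21 = 7.1109,  s₂²/n₂ = 11.14²/40 = 3.1025
SE = √(s₁²/n₁ + s₂²/n₂) = √(7.1109 + 3.1025) = 3.1958
df (Welch-Satterthwaite) = (s₁²/n₁ + s₂²/n₂)² / [(s₁²/n₁)²/(n₁-1) + (s₂²/n₂)²/(n₂-1)] ≈ 37.59
t = (x̄₁ - x̄₂) / SE = (69.09 - 67.96) / 3.1958 = 1.13 / 3.1958 = 0.354
p-value = 0.7256

Since p-value > α = 0.05, we fail to reject H₀.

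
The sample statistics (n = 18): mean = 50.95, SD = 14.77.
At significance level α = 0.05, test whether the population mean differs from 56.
One-sample t-test:
H₀: μ = 56
H₁: μ ≠ 56
df = n - 1 = 17
t = (x̄ - μ₀) / (s/√n) = (50.95 - 56) / (14.77/√18) = -1.451
p-value = 0.1651

Since p-value > α = 0.05, we fail to reject H₀.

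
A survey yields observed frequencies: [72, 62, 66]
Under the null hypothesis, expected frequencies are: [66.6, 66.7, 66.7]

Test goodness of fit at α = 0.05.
Chi-square goodness of fit test:
H₀: observed counts match expected distribution
H₁: observed counts differ from expected distribution
df = k - 1 = 2
χ² = Σ(O - E)²/E
   = (72 - 66.6)²/66.6 + (62 - 66.7)²/66.7 + (66 - 66.7)²/66.7
   = 0.438 + 0.331 + 0.007
   = 0.78
p-value = 0.6783

Since p-value > α = 0.05, we fail to reject H₀.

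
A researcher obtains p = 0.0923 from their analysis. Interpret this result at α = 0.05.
Since p = 0.0923 > α = 0.05, fail to reject H₀.
There is insufficient evidence to reject the null hypothesis; the result is not statistically significant at the 0.05 level.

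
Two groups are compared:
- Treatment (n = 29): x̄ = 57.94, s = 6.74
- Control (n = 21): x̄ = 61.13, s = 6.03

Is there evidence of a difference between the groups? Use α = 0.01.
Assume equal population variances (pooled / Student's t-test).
Student's two-sample t-test (equal variances):
H₀: μ₁ = μ₂
H₁: μ₁ ≠ μ₂
df = n₁ + n₂ - 2 = 48
Pooled variance s_p² = [(n₁-1)s₁² + (n₂-1)s₂²] / (n₁ + n₂ - 2) = [(28)(6.74²) + (20)(6.03²)] / 48 = 41.6498
SE = √(s_p²(1/n₁ + 1/n₂)) = √(41.6498 × (1/29 + 1/21)) = 1.8492
t = (x̄₁ - x̄₂) / SE = (57.94 - 61.13) / 1.8492 = -3.19 / 1.8492 = -1.725
p-value = 0.0909

Since p-value > α = 0.01, we fail to reject H₀.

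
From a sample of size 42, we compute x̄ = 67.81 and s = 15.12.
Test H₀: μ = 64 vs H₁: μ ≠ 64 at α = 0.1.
One-sample t-test:
H₀: μ = 64
H₁: μ ≠ 64
df = n - 1 = 41
t = (x̄ - μ₀) / (s/√n) = (67.81 - 64) / (15.12/√42) = 1.633
p-value = 0.1101

Since p-value > α = 0.1, we fail to reject H₀.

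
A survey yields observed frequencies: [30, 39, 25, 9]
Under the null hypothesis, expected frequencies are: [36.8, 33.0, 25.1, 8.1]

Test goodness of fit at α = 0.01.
Chi-square goodness of fit test:
H₀: observed counts match expected distribution
H₁: observed counts differ from expected distribution
df = k - 1 = 3
χ² = Σ(O - E)²/E
   = (30 - 36.8)²/36.8 + (39 - 33.0)²/33.0 + (25 - 25.1)²/25.1 + (9 - 8.1)²/8.1
   = 1.257 + 1.091 + 0.000 + 0.100
   = 2.45
p-value = 0.4848

Since p-value > α = 0.01, we fail to reject H₀.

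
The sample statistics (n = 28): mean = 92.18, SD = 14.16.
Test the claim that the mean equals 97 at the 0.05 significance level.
One-sample t-test:
H₀: μ = 97
H₁: μ ≠ 97
df = n - 1 = 27
t = (x̄ - μ₀) / (s/√n) = (92.18 - 97) / (14.16/√28) = -1.801
p-value = 0.0829

Since p-value > α = 0.05, we fail to reject H₀.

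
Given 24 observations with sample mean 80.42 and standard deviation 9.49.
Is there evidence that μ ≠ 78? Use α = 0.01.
One-sample t-test:
H₀: μ = 78
H₁: μ ≠ 78
df = n - 1 = 23
t = (x̄ - μ₀) / (s/√n) = (80.42 - 78) / (9.49/√24) = 1.249
p-value = 0.2241

Since p-value > α = 0.01, we fail to reject H₀.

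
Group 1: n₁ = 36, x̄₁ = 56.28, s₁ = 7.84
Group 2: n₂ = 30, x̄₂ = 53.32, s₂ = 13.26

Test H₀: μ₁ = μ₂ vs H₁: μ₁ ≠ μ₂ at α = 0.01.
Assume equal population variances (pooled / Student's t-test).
Student's two-sample t-test (equal variances):
H₀: μ₁ = μ₂
H₁: μ₁ ≠ μ₂
df = n₁ + n₂ - 2 = 64
Pooled variance s_p² = [(n₁-1)s₁² + (n₂-1)s₂²] / (n₁ + n₂ - 2) = [(35)(7.84²) + (29)(13.26²)] / 64 = 113.2859
SE = √(s_p²(1/n₁ + 1/n₂)) = √(113.2859 × (1/36 + 1/30)) = 2.6312
t = (x̄₁ - x̄₂) / SE = (56.28 - 53.32) / 2.6312 = 2.96 / 2.6312 = 1.125
p-value = 0.2648

Since p-value > α = 0.01, we fail to reject H₀.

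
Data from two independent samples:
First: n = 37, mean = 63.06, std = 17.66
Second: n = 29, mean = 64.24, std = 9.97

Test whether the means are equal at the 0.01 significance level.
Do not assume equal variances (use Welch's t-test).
Welch's two-sample t-test:
H₀: μ₁ = μ₂
H₁: μ₁ ≠ μ₂
s₁²/n₁ = 17.66²/37 = 8.4291,  s₂²/n₂ = 9.97²/29 = 3.4276
SE = √(s₁²/n₁ + s₂²/n₂) = √(8.4291 + 3.4276) = 3.4434
df (Welch-Satterthwaite) = (s₁²/n₁ + s₂²/n₂)² / [(s₁²/n₁)²/(n₁-1) + (s₂²/n₂)²/(n₂-1)] ≈ 58.74
t = (x̄₁ - x̄₂) / SE = (63.06 - 64.24) / 3.4434 = -1.18 / 3.4434 = -0.343
p-value = 0.7331

Since p-value > α = 0.01, we fail to reject H₀.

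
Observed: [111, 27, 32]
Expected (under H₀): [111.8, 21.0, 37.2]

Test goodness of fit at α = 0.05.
Chi-square goodness of fit test:
H₀: observed counts match expected distribution
H₁: observed counts differ from expected distribution
df = k - 1 = 2
χ² = Σ(O - E)²/E
   = (111 - 111.8)²/111.8 + (27 - 21.0)²/21.0 + (32 - 37.2)²/37.2
   = 0.006 + 1.714 + 0.727
   = 2.45
p-value = 0.2942

Since p-value > α = 0.05, we fail to reject H₀.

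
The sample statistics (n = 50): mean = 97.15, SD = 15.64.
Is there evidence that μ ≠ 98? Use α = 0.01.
One-sample t-test:
H₀: μ = 98
H₁: μ ≠ 98
df = n - 1 = 49
t = (x̄ - μ₀) / (s/√n) = (97.15 - 98) / (15.64/√50) = -0.384
p-value = 0.7024

Since p-value > α = 0.01, we fail to reject H₀.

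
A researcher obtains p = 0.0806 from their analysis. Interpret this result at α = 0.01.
Since p = 0.0806 > α = 0.01, fail to reject H₀.
There is insufficient evidence to reject the null hypothesis; the result is not statistically significant at the 0.01 level.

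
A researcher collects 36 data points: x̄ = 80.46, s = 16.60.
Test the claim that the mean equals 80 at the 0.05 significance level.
One-sample t-test:
H₀: μ = 80
H₁: μ ≠ 80
df = n - 1 = 35
t = (x̄ - μ₀) / (s/√n) = (80.46 - 80) / (16.60/√36) = 0.166
p-value = 0.8689

Since p-value > α = 0.05, we fail to reject H₀.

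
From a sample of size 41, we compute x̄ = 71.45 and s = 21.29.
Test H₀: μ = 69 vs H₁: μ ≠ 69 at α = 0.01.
One-sample t-test:
H₀: μ = 69
H₁: μ ≠ 69
df = n - 1 = 40
t = (x̄ - μ₀) / (s/√n) = (71.45 - 69) / (21.29/√41) = 0.737
p-value = 0.4655

Since p-value > α = 0.01, we fail to reject H₀.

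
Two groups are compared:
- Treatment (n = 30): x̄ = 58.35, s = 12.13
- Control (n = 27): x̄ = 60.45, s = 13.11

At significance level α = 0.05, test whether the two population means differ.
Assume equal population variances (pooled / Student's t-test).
Student's two-sample t-test (equal variances):
H₀: μ₁ = μ₂
H₁: μ₁ ≠ μ₂
df = n₁ + n₂ - 2 = 55
Pooled variance s_p² = [(n₁-1)s₁² + (n₂-1)s₂²] / (n₁ + n₂ - 2) = [(29)(12.13²) + (26)(13.11²)] / 55 = 158.8299
SE = √(s_p²(1/n₁ + 1/n₂)) = √(158.8299 × (1/30 + 1/27)) = 3.3432
t = (x̄₁ - x̄₂) / SE = (58.35 - 60.45) / 3.3432 = -2.10 / 3.3432 = -0.628
p-value = 0.5325

Since p-value > α = 0.05, we fail to reject H₀.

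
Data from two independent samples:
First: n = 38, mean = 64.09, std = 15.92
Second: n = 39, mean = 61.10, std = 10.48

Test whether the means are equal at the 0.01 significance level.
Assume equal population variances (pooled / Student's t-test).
Student's two-sample t-test (equal variances):
H₀: μ₁ = μ₂
H₁: μ₁ ≠ μ₂
df = n₁ + n₂ - 2 = 75
Pooled variance s_p² = [(n₁-1)s₁² + (n₂-1)s₂²] / (n₁ + n₂ - 2) = [(37)(15.92²) + (38)(10.48²)] / 75 = 180.6810
SE = √(s_p²(1/n₁ + 1/n₂)) = √(180.6810 × (1/38 + 1/39)) = 3.0639
t = (x̄₁ - x̄₂) / SE = (64.09 - 61.10) / 3.0639 = 2.99 / 3.0639 = 0.976
p-value = 0.3323

Since p-value > α = 0.01, we fail to reject H₀.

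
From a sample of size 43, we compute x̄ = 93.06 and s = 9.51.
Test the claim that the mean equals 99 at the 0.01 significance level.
One-sample t-test:
H₀: μ = 99
H₁: μ ≠ 99
df = n - 1 = 42
t = (x̄ - μ₀) / (s/√n) = (93.06 - 99) / (9.51/√43) = -4.096
p-value = 0.0002

Since p-value < α = 0.01, we reject H₀.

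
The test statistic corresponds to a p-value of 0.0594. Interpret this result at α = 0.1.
Since p = 0.0594 < α = 0.1, reject H₀.
There is sufficient evidence to reject the null hypothesis; the result is statistically significant at the 0.1 level.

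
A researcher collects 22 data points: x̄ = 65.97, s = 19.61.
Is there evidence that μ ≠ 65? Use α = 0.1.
One-sample t-test:
H₀: μ = 65
H₁: μ ≠ 65
df = n - 1 = 21
t = (x̄ - μ₀) / (s/√n) = (65.97 - 65) / (19.61/√22) = 0.232
p-value = 0.8188

Since p-value > α = 0.1, we fail to reject H₀.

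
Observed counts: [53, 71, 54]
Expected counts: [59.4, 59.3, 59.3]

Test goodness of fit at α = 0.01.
Chi-square goodness of fit test:
H₀: observed counts match expected distribution
H₁: observed counts differ from expected distribution
df = k - 1 = 2
χ² = Σ(O - E)²/E
   = (53 - 59.4)²/59.4 + (71 - 59.3)²/59.3 + (54 - 59.3)²/59.3
   = 0.690 + 2.308 + 0.474
   = 3.47
p-value = 0.1763

Since p-value > α = 0.01, we fail to reject H₀.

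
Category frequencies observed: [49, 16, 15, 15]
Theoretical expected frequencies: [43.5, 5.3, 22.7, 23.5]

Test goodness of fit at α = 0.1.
Chi-square goodness of fit test:
H₀: observed counts match expected distribution
H₁: observed counts differ from expected distribution
df = k - 1 = 3
χ² = Σ(O - E)²/E
   = (49 - 43.5)²/43.5 + (16 - 5.3)²/5.3 + (15 - 22.7)²/22.7 + (15 - 23.5)²/23.5
   = 0.695 + 21.602 + 2.612 + 3.074
   = 27.98
p-value < 0.0001

Since p-value < α = 0.1, we reject H₀.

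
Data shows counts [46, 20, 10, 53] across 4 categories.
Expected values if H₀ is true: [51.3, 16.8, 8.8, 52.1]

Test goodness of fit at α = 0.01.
Chi-square goodness of fit test:
H₀: observed counts match expected distribution
H₁: observed counts differ from expected distribution
df = k - 1 = 3
χ² = Σ(O - E)²/E
   = (46 - 51.3)²/51.3 + (20 - 16.8)²/16.8 + (10 - 8.8)²/8.8 + (53 - 52.1)²/52.1
   = 0.548 + 0.610 + 0.164 + 0.016
   = 1.34
p-value = 0.7205

Since p-value > α = 0.01, we fail to reject H₀.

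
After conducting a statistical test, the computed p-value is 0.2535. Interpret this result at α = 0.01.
Since p = 0.2535 > α = 0.01, fail to reject H₀.
There is insufficient evidence to reject the null hypothesis; the result is not statistically significant at the 0.01 level.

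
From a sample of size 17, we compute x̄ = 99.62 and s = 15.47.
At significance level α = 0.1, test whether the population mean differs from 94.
One-sample t-test:
H₀: μ = 94
H₁: μ ≠ 94
df = n - 1 = 16
t = (x̄ - μ₀) / (s/√n) = (99.62 - 94) / (15.47/√17) = 1.498
p-value = 0.1536

Since p-value > α = 0.1, we fail to reject H₀.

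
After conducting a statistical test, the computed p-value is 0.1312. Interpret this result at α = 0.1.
Since p = 0.1312 > α = 0.1, fail to reject H₀.
There is insufficient evidence to reject the null hypothesis; the result is not statistically significant at the 0.1 level.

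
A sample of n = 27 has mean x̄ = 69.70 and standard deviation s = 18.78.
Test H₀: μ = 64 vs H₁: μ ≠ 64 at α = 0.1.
One-sample t-test:
H₀: μ = 64
H₁: μ ≠ 64
df = n - 1 = 26
t = (x̄ - μ₀) / (s/√n) = (69.70 - 64) / (18.78/√27) = 1.577
p-value = 0.1269

Since p-value > α = 0.1, we fail to reject H₀.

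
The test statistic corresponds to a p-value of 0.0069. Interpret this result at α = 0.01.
Since p = 0.0069 < α = 0.01, reject H₀.
There is sufficient evidence to reject the null hypothesis; the result is statistically significant at the 0.01 level.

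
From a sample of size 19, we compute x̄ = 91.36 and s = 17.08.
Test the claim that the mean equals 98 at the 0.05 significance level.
One-sample t-test:
H₀: μ = 98
H₁: μ ≠ 98
df = n - 1 = 18
t = (x̄ - μ₀) / (s/√n) = (91.36 - 98) / (17.08/√19) = -1.695
p-value = 0.1074

Since p-value > α = 0.05, we fail to reject H₀.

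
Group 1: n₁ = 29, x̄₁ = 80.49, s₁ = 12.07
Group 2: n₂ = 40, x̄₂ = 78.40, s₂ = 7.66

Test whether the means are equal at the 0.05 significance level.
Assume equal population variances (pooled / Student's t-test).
Student's two-sample t-test (equal variances):
H₀: μ₁ = μ₂
H₁: μ₁ ≠ μ₂
df = n₁ + n₂ - 2 = 67
Pooled variance s_p² = [(n₁-1)s₁² + (n₂-1)s₂²] / (n₁ + n₂ - 2) = [(28)(12.07²) + (39)(7.66²)] / 67 = 95.0377
SE = √(s_p²(1/n₁ + 1/n₂)) = √(95.0377 × (1/29 + 1/40)) = 2.3776
t = (x̄₁ - x̄₂) / SE = (80.49 - 78.40) / 2.3776 = 2.09 / 2.3776 = 0.879
p-value = 0.3825

Since p-value > α = 0.05, we fail to reject H₀.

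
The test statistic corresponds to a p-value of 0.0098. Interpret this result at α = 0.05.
Since p = 0.0098 < α = 0.05, reject H₀.
There is sufficient evidence to reject the null hypothesis; the result is statistically significant at the 0.05 level.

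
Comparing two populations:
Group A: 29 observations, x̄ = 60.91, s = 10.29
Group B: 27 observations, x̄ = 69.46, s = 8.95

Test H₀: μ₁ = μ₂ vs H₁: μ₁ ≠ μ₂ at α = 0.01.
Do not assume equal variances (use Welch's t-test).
Welch's two-sample t-test:
H₀: μ₁ = μ₂
H₁: μ₁ ≠ μ₂
s₁²/n₁ = 10.29²/29 = 3.6512,  s₂²/n₂ = 8.95²/27 = 2.9668
SE = √(s₁²/n₁ + s₂²/n₂) = √(3.6512 + 2.9668) = 2.5725
df (Welch-Satterthwaite) = (s₁²/n₁ + s₂²/n₂)² / [(s₁²/n₁)²/(n₁-1) + (s₂²/n₂)²/(n₂-1)] ≈ 53.76
t = (x̄₁ - x̄₂) / SE = (60.91 - 69.46) / 2.5725 = -8.55 / 2.5725 = -3.324
p-value = 0.0016

Since p-value < α = 0.01, we reject H₀.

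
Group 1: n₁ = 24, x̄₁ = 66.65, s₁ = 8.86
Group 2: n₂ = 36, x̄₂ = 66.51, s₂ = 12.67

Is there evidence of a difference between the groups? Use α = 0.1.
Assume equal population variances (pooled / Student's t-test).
Student's two-sample t-test (equal variances):
H₀: μ₁ = μ₂
H₁: μ₁ ≠ μ₂
df = n₁ + n₂ - 2 = 58
Pooled variance s_p² = [(n₁-1)s₁² + (n₂-1)s₂²] / (n₁ + n₂ - 2) = [(23)(8.86²) + (35)(12.67²)] / 58 = 128.0000
SE = √(s_p²(1/n₁ + 1/n₂)) = √(128.0000 × (1/24 + 1/36)) = 2.9814
t = (x̄₁ - x̄₂) / SE = (66.65 - 66.51) / 2.9814 = 0.14 / 2.9814 = 0.047
p-value = 0.9627

Since p-value > α = 0.1, we fail to reject H₀.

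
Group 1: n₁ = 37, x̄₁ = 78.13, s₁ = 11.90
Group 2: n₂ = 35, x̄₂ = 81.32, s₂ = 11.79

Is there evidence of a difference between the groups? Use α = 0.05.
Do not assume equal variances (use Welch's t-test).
Welch's two-sample t-test:
H₀: μ₁ = μ₂
H₁: μ₁ ≠ μ₂
s₁²/n₁ = 11.90²/37 = 3.8273,  s₂²/n₂ = 11.79²/35 = 3.9715
SE = √(s₁²/n₁ + s₂²/n₂) = √(3.8273 + 3.9715) = 2.7926
df (Welch-Satterthwaite) = (s₁²/n₁ + s₂²/n₂)² / [(s₁²/n₁)²/(n₁-1) + (s₂²/n₂)²/(n₂-1)] ≈ 69.85
t = (x̄₁ - x̄₂) / SE = (78.13 - 81.32) / 2.7926 = -3.19 / 2.7926 = -1.142
p-value = 0.2572

Since p-value > α = 0.05, we fail to reject H₀.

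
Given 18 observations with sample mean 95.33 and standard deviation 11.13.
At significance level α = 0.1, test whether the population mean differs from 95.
One-sample t-test:
H₀: μ = 95
H₁: μ ≠ 95
df = n - 1 = 17
t = (x̄ - μ₀) / (s/√n) = (95.33 - 95) / (11.13/√18) = 0.126
p-value = 0.9014

Since p-value > α = 0.1, we fail to reject H₀.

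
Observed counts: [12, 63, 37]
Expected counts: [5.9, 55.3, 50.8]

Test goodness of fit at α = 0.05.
Chi-square goodness of fit test:
H₀: observed counts match expected distribution
H₁: observed counts differ from expected distribution
df = k - 1 = 2
χ² = Σ(O - E)²/E
   = (12 - 5.9)²/5.9 + (63 - 55.3)²/55.3 + (37 - 50.8)²/50.8
   = 6.307 + 1.072 + 3.749
   = 11.13
p-value = 0.0038

Since p-value < α = 0.05, we reject H₀.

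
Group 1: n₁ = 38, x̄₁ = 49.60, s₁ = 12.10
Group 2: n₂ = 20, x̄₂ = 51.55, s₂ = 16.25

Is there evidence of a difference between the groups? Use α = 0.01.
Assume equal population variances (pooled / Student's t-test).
Student's two-sample t-test (equal variances):
H₀: μ₁ = μ₂
H₁: μ₁ ≠ μ₂
df = n₁ + n₂ - 2 = 56
Pooled variance s_p² = [(n₁-1)s₁² + (n₂-1)s₂²] / (n₁ + n₂ - 2) = [(37)(12.10²) + (19)(16.25²)] / 56 = 186.3278
SE = √(s_p²(1/n₁ + 1/n₂)) = √(186.3278 × (1/38 + 1/20)) = 3.7709
t = (x̄₁ - x̄₂) / SE = (49.60 - 51.55) / 3.7709 = -1.95 / 3.7709 = -0.517
p-value = 0.6071

Since p-value > α = 0.01, we fail to reject H₀.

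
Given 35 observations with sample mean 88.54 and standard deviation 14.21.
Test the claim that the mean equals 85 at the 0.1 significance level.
One-sample t-test:
H₀: μ = 85
H₁: μ ≠ 85
df = n - 1 = 34
t = (x̄ - μ₀) / (s/√n) = (88.54 - 85) / (14.21/√35) = 1.474
p-value = 0.1497

Since p-value > α = 0.1, we fail to reject H₀.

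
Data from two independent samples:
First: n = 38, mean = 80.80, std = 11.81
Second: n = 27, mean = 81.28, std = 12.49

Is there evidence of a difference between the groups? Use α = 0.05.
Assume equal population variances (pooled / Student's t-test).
Student's two-sample t-test (equal variances):
H₀: μ₁ = μ₂
H₁: μ₁ ≠ μ₂
df = n₁ + n₂ - 2 = 63
Pooled variance s_p² = [(n₁-1)s₁² + (n₂-1)s₂²] / (n₁ + n₂ - 2) = [(37)(11.81²) + (26)(12.49²)] / 63 = 146.2955
SE = √(s_p²(1/n₁ + 1/n₂)) = √(146.2955 × (1/38 + 1/27)) = 3.0444
t = (x̄₁ - x̄₂) / SE = (80.80 - 81.28) / 3.0444 = -0.48 / 3.0444 = -0.158
p-value = 0.8752

Since p-value > α = 0.05, we fail to reject H₀.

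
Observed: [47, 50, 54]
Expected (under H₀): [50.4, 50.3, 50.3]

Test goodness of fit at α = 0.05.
Chi-square goodness of fit test:
H₀: observed counts match expected distribution
H₁: observed counts differ from expected distribution
df = k - 1 = 2
χ² = Σ(O - E)²/E
   = (47 - 50.4)²/50.4 + (50 - 50.3)²/50.3 + (54 - 50.3)²/50.3
   = 0.229 + 0.002 + 0.272
   = 0.50
p-value = 0.7775

Since p-value > α = 0.05, we fail to reject H₀.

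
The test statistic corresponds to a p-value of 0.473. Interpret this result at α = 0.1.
Since p = 0.473 > α = 0.1, fail to reject H₀.
There is insufficient evidence to reject the null hypothesis; the result is not statistically significant at the 0.1 level.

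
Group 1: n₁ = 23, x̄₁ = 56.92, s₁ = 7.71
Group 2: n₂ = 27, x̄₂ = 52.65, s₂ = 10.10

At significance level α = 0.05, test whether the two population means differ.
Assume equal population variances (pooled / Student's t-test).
Student's two-sample t-test (equal variances):
H₀: μ₁ = μ₂
H₁: μ₁ ≠ μ₂
df = n₁ + n₂ - 2 = 48
Pooled variance s_p² = [(n₁-1)s₁² + (n₂-1)s₂²] / (n₁ + n₂ - 2) = [(22)(7.71²) + (26)(10.10²)] / 48 = 82.5006
SE = √(s_p²(1/n₁ + 1/n₂)) = √(82.5006 × (1/23 + 1/27)) = 2.5773
t = (x̄₁ - x̄₂) / SE = (56.92 - 52.65) / 2.5773 = 4.27 / 2.5773 = 1.657
p-value = 0.1041

Since p-value > α = 0.05, we fail to reject H₀.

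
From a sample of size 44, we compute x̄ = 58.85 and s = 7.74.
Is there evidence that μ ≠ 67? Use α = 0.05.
One-sample t-test:
H₀: μ = 67
H₁: μ ≠ 67
df = n - 1 = 43
t = (x̄ - μ₀) / (s/√n) = (58.85 - 67) / (7.74/√44) = -6.985
p-value < 0.0001

Since p-value < α = 0.05, we reject H₀.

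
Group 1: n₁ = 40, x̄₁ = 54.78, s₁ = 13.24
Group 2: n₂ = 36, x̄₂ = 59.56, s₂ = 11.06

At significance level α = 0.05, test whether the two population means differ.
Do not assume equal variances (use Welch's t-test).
Welch's two-sample t-test:
H₀: μ₁ = μ₂
H₁: μ₁ ≠ μ₂
s₁²/n₁ = 13.24²/40 = 4.3824,  s₂²/n₂ = 11.06²/36 = 3.3979
SE = √(s₁²/n₁ + s₂²/n₂) = √(4.3824 + 3.3979) = 2.7893
df (Welch-Satterthwaite) = (s₁²/n₁ + s₂²/n₂)² / [(s₁²/n₁)²/(n₁-1) + (s₂²/n₂)²/(n₂-1)] ≈ 73.61
t = (x̄₁ - x̄₂) / SE = (54.78 - 59.56) / 2.7893 = -4.78 / 2.7893 = -1.714
p-value = 0.0908

Since p-value > α = 0.05, we fail to reject H₀.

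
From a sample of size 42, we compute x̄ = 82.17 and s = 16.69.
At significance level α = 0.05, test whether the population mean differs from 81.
One-sample t-test:
H₀: μ = 81
H₁: μ ≠ 81
df = n - 1 = 41
t = (x̄ - μ₀) / (s/√n) = (82.17 - 81) / (16.69/√42) = 0.454
p-value = 0.6520

Since p-value > α = 0.05, we fail to reject H₀.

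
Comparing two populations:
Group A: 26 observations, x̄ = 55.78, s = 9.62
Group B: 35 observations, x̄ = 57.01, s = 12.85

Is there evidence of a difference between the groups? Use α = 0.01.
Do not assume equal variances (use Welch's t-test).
Welch's two-sample t-test:
H₀: μ₁ = μ₂
H₁: μ₁ ≠ μ₂
s₁²/n₁ = 9.62²/26 = 3.5594,  s₂²/n₂ = 12.85²/35 = 4.7178
SE = √(s₁²/n₁ + s₂²/n₂) = √(3.5594 + 4.7178) = 2.8770
df (Welch-Satterthwaite) = (s₁²/n₁ + s₂²/n₂)² / [(s₁²/n₁)²/(n₁-1) + (s₂²/n₂)²/(n₂-1)] ≈ 58.99
t = (x̄₁ - x̄₂) / SE = (55.78 - 57.01) / 2.8770 = -1.23 / 2.8770 = -0.428
p-value = 0.6706

Since p-value > α = 0.01, we fail to reject H₀.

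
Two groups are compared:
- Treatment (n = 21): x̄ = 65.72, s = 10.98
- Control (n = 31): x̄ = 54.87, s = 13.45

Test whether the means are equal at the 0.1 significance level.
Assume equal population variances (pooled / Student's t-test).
Student's two-sample t-test (equal variances):
H₀: μ₁ = μ₂
H₁: μ₁ ≠ μ₂
df = n₁ + n₂ - 2 = 50
Pooled variance s_p² = [(n₁-1)s₁² + (n₂-1)s₂²] / (n₁ + n₂ - 2) = [(20)(10.98²) + (30)(13.45²)] / 50 = 156.7657
SE = √(s_p²(1/n₁ + 1/n₂)) = √(156.7657 × (1/21 + 1/31)) = 3.5386
t = (x̄₁ - x̄₂) / SE = (65.72 - 54.87) / 3.5386 = 10.85 / 3.5386 = 3.066
p-value = 0.0035

Since p-value < α = 0.1, we reject H₀.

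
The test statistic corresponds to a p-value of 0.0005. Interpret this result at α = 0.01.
Since p = 0.0005 < α = 0.01, reject H₀.
There is sufficient evidence to reject the null hypothesis; the result is statistically significant at the 0.01 level.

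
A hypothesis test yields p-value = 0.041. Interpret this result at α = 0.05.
Since p = 0.041 < α = 0.05, reject H₀.
There is sufficient evidence to reject the null hypothesis; the result is statistically significant at the 0.05 level.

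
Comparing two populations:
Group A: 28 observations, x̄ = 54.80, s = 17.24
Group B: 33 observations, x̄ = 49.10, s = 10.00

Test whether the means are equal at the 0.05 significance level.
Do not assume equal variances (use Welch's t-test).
Welch's two-sample t-test:
H₀: μ₁ = μ₂
H₁: μ₁ ≠ μ₂
s₁²/n₁ = 17.24²/28 = 10.6149,  s₂²/n₂ = 10.00²/33 = 3.0303
SE = √(s₁²/n₁ + s₂²/n₂) = √(10.6149 + 3.0303) = 3.6939
df (Welch-Satterthwaite) = (s₁²/n₁ + s₂²/n₂)² / [(s₁²/n₁)²/(n₁-1) + (s₂²/n₂)²/(n₂-1)] ≈ 41.75
t = (x̄₁ - x̄₂) / SE = (54.80 - 49.10) / 3.6939 = 5.70 / 3.6939 = 1.543
p-value = 0.1304

Since p-value > α = 0.05, we fail to reject H₀.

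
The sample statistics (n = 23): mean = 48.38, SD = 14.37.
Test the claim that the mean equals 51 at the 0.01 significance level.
One-sample t-test:
H₀: μ = 51
H₁: μ ≠ 51
df = n - 1 = 22
t = (x̄ - μ₀) / (s/√n) = (48.38 - 51) / (14.37/√23) = -0.874
p-value = 0.3913

Since p-value > α = 0.01, we fail to reject H₀.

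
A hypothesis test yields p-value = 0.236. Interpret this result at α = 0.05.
Since p = 0.236 > α = 0.05, fail to reject H₀.
There is insufficient evidence to reject the null hypothesis; the result is not statistically significant at the 0.05 level.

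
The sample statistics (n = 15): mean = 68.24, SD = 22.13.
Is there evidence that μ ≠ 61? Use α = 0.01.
One-sample t-test:
H₀: μ = 61
H₁: μ ≠ 61
df = n - 1 = 14
t = (x̄ - μ₀) / (s/√n) = (68.24 - 61) / (22.13/√15) = 1.267
p-value = 0.2258

Since p-value > α = 0.01, we fail to reject H₀.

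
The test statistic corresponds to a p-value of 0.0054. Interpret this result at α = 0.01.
Since p = 0.0054 < α = 0.01, reject H₀.
There is sufficient evidence to reject the null hypothesis; the result is statistically significant at the 0.01 level.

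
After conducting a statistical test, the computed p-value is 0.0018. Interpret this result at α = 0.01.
Since p = 0.0018 < α = 0.01, reject H₀.
There is sufficient evidence to reject the null hypothesis; the result is statistically significant at the 0.01 level.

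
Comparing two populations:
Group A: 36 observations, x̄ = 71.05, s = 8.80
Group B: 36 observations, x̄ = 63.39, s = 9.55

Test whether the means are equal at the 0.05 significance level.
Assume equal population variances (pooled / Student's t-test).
Student's two-sample t-test (equal variances):
H₀: μ₁ = μ₂
H₁: μ₁ ≠ μ₂
df = n₁ + n₂ - 2 = 70
Pooled variance s_p² = [(n₁-1)s₁² + (n₂-1)s₂²] / (n₁ + n₂ - 2) = [(35)(8.80²) + (35)(9.55²)] / 70 = 84.3213
SE = √(s_p²(1/n₁ + 1/n₂)) = √(84.3213 × (1/36 + 1/36)) = 2.1644
t = (x̄₁ - x̄₂) / SE = (71.05 - 63.39) / 2.1644 = 7.66 / 2.1644 = 3.539
p-value = 0.0007

Since p-value < α = 0.05, we reject H₀.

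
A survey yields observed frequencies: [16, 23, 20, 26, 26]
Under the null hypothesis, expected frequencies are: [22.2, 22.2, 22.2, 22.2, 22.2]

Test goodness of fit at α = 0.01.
Chi-square goodness of fit test:
H₀: observed counts match expected distribution
H₁: observed counts differ from expected distribution
df = k - 1 = 4
χ² = Σ(O - E)²/E
   = (16 - 22.2)²/22.2 + (23 - 22.2)²/22.2 + (20 - 22.2)²/22.2 + (26 - 22.2)²/22.2 + (26 - 22.2)²/22.2
   = 1.732 + 0.029 + 0.218 + 0.650 + 0.650
   = 3.28
p-value = 0.5122

Since p-value > α = 0.01, we fail to reject H₀.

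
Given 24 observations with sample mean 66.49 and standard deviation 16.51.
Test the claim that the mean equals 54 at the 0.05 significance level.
One-sample t-test:
H₀: μ = 54
H₁: μ ≠ 54
df = n - 1 = 23
t = (x̄ - μ₀) / (s/√n) = (66.49 - 54) / (16.51/√24) = 3.706
p-value = 0.0012

Since p-value < α = 0.05, we reject H₀.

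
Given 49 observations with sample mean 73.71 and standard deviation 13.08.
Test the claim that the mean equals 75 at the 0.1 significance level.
One-sample t-test:
H₀: μ = 75
H₁: μ ≠ 75
df = n - 1 = 48
t = (x̄ - μ₀) / (s/√n) = (73.71 - 75) / (13.08/√49) = -0.690
p-value = 0.4933

Since p-value > α = 0.1, we fail to reject H₀.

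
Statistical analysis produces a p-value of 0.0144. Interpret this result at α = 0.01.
Since p = 0.0144 > α = 0.01, fail to reject H₀.
There is insufficient evidence to reject the null hypothesis; the result is not statistically significant at the 0.01 level.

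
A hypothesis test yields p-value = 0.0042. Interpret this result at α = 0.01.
Since p = 0.0042 < α = 0.01, reject H₀.
There is sufficient evidence to reject the null hypothesis; the result is statistically significant at the 0.01 level.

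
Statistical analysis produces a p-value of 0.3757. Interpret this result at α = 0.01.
Since p = 0.3757 > α = 0.01, fail to reject H₀.
There is insufficient evidence to reject the null hypothesis; the result is not statistically significant at the 0.01 level.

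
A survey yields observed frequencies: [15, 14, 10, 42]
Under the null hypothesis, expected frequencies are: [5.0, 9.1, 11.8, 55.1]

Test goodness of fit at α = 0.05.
Chi-square goodness of fit test:
H₀: observed counts match expected distribution
H₁: observed counts differ from expected distribution
df = k - 1 = 3
χ² = Σ(O - E)²/E
   = (15 - 5.0)²/5.0 + (14 - 9.1)²/9.1 + (10 - 11.8)²/11.8 + (42 - 55.1)²/55.1
   = 20.000 + 2.638 + 0.275 + 3.115
   = 26.03
p-value < 0.0001

Since p-value < α = 0.05, we reject H₀.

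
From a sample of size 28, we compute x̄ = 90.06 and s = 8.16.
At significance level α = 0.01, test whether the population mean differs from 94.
One-sample t-test:
H₀: μ = 94
H₁: μ ≠ 94
df = n - 1 = 27
t = (x̄ - μ₀) / (s/√n) = (90.06 - 94) / (8.16/√28) = -2.555
p-value = 0.0166

Since p-value > α = 0.01, we fail to reject H₀.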